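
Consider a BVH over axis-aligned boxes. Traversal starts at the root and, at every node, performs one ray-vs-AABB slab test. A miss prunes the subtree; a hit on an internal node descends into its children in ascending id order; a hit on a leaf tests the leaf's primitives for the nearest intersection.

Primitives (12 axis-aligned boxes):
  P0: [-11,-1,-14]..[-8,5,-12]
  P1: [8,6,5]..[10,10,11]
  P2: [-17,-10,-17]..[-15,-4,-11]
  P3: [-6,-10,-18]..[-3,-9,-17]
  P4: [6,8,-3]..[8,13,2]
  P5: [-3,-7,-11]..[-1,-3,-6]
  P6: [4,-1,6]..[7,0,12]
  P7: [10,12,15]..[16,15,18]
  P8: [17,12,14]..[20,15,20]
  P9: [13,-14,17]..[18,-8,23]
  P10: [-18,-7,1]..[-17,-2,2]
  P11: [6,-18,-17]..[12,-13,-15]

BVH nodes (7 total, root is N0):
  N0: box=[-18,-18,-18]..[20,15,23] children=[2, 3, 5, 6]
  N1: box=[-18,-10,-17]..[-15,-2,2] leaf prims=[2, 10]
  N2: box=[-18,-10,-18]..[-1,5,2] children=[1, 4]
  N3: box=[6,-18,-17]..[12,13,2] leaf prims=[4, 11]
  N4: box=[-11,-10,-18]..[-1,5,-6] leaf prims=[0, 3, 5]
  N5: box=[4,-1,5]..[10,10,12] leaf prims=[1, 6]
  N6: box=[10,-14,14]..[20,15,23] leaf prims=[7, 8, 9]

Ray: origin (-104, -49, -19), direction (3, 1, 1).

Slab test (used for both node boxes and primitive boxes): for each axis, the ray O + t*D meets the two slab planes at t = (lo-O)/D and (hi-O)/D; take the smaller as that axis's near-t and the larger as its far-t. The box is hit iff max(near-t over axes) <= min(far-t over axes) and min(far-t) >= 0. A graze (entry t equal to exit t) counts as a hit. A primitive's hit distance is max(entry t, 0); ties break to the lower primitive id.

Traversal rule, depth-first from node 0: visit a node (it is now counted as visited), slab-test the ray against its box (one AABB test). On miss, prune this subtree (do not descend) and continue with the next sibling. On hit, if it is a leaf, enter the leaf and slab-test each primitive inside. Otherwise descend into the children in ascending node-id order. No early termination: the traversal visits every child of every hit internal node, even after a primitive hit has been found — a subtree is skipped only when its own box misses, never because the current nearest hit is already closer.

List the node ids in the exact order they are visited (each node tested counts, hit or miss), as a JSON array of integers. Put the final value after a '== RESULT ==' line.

Traverse from the root:
N0 x:[86/3,124/3] y:[31,64] z:[1,42] -> hit [31,124/3], descend [2, 3, 5, 6]
  N2 x:[86/3,103/3] y:[39,54] z:[1,21] -> miss, prune
  N3 x:[110/3,116/3] y:[31,62] z:[2,21] -> miss, prune
  N5 x:[36,38] y:[48,59] z:[24,31] -> miss, prune
  N6 x:[38,124/3] y:[35,64] z:[33,42] -> hit [38,124/3] leaf, test {P7(miss), P8(miss), P9@t=39}

Summary -> nodes [0, 2, 3, 5, 6]; box-tests=5; leaf-entries=1; first=P9

== RESULT ==
[0, 2, 3, 5, 6]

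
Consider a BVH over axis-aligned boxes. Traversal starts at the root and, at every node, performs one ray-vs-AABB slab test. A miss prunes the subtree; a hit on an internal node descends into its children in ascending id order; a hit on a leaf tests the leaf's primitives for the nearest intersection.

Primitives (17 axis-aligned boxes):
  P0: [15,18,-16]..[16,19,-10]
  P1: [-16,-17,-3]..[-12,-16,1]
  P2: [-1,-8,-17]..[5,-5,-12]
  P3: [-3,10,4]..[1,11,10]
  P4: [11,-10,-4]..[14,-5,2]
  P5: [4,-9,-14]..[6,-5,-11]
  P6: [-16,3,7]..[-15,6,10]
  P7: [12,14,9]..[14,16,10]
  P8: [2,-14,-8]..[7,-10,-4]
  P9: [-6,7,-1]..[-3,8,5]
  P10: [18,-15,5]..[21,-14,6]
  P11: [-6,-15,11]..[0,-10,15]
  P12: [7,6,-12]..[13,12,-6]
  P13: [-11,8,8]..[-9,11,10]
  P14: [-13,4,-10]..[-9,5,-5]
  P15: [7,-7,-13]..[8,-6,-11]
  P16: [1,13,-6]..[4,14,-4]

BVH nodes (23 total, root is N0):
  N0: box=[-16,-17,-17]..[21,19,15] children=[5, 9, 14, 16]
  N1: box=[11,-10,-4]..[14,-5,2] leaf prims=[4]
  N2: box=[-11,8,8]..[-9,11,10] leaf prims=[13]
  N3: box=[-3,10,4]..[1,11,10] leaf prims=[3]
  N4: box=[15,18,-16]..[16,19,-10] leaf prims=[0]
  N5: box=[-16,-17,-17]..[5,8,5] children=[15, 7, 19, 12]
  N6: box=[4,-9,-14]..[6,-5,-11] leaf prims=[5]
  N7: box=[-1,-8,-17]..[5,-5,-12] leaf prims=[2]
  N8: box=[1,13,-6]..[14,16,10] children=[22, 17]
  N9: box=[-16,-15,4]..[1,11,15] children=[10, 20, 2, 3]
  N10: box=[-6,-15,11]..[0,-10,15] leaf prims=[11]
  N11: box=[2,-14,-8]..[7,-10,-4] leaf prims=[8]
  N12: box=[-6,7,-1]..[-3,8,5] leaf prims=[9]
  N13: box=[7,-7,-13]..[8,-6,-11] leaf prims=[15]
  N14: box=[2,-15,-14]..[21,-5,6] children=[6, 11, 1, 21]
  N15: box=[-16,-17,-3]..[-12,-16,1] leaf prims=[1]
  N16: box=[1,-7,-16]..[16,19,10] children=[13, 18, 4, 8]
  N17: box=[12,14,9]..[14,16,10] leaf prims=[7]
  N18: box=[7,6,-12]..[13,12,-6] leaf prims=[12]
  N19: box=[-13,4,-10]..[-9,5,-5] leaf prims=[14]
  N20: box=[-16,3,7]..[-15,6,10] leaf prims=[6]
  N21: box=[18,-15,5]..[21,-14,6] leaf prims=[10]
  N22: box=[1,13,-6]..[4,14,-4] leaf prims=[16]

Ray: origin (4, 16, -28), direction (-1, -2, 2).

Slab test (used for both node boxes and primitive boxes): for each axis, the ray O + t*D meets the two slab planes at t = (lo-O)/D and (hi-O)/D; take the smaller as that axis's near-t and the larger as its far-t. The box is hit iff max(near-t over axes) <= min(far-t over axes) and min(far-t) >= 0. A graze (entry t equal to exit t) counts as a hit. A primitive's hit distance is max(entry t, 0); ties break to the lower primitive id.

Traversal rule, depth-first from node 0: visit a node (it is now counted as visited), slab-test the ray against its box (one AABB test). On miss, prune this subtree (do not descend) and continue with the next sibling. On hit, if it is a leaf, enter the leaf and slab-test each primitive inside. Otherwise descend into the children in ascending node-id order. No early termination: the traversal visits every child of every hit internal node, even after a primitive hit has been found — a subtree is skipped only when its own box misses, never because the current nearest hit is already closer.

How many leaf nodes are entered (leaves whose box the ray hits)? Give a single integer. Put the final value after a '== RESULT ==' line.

Traverse from the root:
N0 x:[-17,20] y:[-3/2,33/2] z:[11/2,43/2] -> hit [11/2,33/2], descend [5, 9, 14, 16]
  N5 x:[-1,20] y:[4,33/2] z:[11/2,33/2] -> hit [11/2,33/2], descend [7, 12, 15, 19]
    N7 x:[-1,5] y:[21/2,12] z:[11/2,8] -> miss, prune
    N12 x:[7,10] y:[4,9/2] z:[27/2,33/2] -> miss, prune
    N15 x:[16,20] y:[16,33/2] z:[25/2,29/2] -> miss, prune
    N19 x:[13,17] y:[11/2,6] z:[9,23/2] -> miss, prune
  N9 x:[3,20] y:[5/2,31/2] z:[16,43/2] -> miss, prune
  N14 x:[-17,2] y:[21/2,31/2] z:[7,17] -> miss, prune
  N16 x:[-12,3] y:[-3/2,23/2] z:[6,19] -> miss, prune

order=[0, 5, 7, 12, 15, 19, 9, 14, 16]  |boxes|=9  |leaves|=0  hit=miss

== RESULT ==
0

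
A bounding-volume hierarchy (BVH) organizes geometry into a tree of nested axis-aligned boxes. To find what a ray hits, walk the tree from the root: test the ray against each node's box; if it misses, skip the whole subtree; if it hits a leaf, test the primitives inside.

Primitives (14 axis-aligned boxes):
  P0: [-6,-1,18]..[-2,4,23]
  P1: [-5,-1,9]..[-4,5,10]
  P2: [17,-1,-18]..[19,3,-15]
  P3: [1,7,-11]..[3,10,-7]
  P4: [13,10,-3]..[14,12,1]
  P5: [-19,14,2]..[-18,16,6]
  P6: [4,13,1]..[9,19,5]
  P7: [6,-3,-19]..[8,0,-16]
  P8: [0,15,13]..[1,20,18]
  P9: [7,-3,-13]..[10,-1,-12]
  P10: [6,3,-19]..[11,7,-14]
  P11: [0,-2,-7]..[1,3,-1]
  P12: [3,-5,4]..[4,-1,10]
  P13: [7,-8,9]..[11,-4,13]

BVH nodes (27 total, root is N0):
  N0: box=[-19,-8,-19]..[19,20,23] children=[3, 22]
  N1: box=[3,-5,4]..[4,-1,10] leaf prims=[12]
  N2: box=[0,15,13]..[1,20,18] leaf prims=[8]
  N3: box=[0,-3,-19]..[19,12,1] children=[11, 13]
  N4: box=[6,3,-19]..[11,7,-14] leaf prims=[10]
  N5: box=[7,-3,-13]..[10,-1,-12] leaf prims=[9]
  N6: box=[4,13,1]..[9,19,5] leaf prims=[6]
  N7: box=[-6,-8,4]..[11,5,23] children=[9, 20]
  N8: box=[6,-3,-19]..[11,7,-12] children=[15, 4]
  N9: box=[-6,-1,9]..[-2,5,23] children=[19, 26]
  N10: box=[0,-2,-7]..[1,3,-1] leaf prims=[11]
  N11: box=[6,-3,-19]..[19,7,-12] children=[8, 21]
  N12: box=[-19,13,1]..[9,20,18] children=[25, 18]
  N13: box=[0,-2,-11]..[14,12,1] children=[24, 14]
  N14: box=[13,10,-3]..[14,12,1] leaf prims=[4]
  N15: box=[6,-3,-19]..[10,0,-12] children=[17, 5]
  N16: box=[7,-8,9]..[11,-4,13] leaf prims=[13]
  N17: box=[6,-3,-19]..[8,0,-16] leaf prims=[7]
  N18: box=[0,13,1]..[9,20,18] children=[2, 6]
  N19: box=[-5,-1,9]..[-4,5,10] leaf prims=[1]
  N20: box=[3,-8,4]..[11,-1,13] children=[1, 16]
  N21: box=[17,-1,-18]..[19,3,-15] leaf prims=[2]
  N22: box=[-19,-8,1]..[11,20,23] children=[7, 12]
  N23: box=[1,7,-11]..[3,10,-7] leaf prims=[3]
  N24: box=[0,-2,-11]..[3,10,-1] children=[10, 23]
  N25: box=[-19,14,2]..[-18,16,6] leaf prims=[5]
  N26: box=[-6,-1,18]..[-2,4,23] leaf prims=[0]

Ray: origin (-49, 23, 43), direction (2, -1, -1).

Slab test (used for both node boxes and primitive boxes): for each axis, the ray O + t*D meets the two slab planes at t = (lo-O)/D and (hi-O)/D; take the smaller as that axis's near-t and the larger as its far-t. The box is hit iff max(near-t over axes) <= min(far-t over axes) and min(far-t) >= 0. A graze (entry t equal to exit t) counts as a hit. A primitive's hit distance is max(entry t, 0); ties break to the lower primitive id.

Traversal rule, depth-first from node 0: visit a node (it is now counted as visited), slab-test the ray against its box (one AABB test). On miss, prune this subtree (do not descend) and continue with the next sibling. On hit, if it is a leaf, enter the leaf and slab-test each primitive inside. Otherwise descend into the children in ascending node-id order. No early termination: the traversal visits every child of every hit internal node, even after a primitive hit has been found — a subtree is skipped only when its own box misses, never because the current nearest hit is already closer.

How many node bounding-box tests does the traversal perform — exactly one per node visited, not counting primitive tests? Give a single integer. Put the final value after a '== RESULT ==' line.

Walk:
N0 x:[15,34] y:[3,31] z:[20,62] -> hit [20,31], descend [3, 22]
  N3 x:[49/2,34] y:[11,26] z:[42,62] -> miss, prune
  N22 x:[15,30] y:[3,31] z:[20,42] -> hit [20,30], descend [7, 12]
    N7 x:[43/2,30] y:[18,31] z:[20,39] -> hit [43/2,30], descend [9, 20]
      N9 x:[43/2,47/2] y:[18,24] z:[20,34] -> hit [43/2,47/2], descend [19, 26]
        N19 x:[22,45/2] y:[18,24] z:[33,34] -> miss, prune
        N26 x:[43/2,47/2] y:[19,24] z:[20,25] -> hit [43/2,47/2] leaf, test {P0@t=43/2}
      N20 x:[26,30] y:[24,31] z:[30,39] -> hit [30,30], descend [1, 16]
        N1 x:[26,53/2] y:[24,28] z:[33,39] -> miss, prune
        N16 x:[28,30] y:[27,31] z:[30,34] -> hit [30,30] leaf, test {P13@t=30}
    N12 x:[15,29] y:[3,10] z:[25,42] -> miss, prune

Visited [0, 3, 22, 7, 9, 19, 26, 20, 1, 16, 12]. Tests: 11 box, 2 leaf. Nearest: P0.

== RESULT ==
11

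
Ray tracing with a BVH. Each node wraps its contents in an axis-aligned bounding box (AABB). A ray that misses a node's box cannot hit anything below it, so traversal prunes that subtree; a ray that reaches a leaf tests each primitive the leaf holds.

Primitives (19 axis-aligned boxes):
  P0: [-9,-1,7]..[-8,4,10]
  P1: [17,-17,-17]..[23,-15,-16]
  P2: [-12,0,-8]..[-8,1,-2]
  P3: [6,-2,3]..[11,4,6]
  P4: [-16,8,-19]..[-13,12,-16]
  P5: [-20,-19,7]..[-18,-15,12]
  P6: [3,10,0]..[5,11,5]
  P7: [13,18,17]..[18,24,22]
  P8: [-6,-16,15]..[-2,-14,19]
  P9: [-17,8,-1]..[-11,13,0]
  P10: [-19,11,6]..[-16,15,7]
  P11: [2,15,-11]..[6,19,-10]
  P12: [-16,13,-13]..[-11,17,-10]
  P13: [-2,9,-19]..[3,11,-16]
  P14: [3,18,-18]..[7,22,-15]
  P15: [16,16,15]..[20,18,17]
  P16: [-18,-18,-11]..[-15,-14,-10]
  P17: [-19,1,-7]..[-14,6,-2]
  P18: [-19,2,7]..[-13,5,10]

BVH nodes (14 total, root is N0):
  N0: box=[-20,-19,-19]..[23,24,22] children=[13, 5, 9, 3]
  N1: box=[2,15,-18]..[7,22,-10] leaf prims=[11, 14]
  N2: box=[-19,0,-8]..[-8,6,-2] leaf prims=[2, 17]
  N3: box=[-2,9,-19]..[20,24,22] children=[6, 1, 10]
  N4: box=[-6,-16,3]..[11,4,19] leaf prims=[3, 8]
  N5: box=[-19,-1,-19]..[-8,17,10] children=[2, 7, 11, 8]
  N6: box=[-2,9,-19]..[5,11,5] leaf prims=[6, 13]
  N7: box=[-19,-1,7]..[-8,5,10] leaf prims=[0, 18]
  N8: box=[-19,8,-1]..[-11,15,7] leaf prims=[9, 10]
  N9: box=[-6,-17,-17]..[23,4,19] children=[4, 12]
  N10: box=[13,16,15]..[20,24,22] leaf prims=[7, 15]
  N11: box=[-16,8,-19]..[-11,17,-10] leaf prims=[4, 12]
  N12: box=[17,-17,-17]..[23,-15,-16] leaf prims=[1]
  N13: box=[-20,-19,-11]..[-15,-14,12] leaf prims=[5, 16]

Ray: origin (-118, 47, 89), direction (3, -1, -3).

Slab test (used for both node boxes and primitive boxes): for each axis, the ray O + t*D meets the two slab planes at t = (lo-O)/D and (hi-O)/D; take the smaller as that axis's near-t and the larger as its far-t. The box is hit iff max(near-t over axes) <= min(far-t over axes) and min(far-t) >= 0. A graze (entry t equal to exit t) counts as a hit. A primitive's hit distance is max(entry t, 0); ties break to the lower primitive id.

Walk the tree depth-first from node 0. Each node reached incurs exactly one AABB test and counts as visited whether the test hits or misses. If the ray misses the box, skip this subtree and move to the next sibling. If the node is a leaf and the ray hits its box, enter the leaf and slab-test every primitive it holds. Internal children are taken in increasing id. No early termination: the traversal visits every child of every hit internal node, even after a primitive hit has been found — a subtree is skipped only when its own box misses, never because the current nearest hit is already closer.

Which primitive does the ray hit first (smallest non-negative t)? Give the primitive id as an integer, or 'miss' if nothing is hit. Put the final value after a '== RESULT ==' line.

Trace the traversal:
N0 x:[98/3,47] y:[23,66] z:[67/3,36] -> hit [98/3,36], descend [3, 5, 9, 13]
  N3 x:[116/3,46] y:[23,38] z:[67/3,36] -> miss, prune
  N5 x:[33,110/3] y:[30,48] z:[79/3,36] -> hit [33,36], descend [2, 7, 8, 11]
    N2 x:[33,110/3] y:[41,47] z:[91/3,97/3] -> miss, prune
    N7 x:[33,110/3] y:[42,48] z:[79/3,82/3] -> miss, prune
    N8 x:[33,107/3] y:[32,39] z:[82/3,30] -> miss, prune
    N11 x:[34,107/3] y:[30,39] z:[33,36] -> hit [34,107/3] leaf, test {P4@t=35, P12@t=34}
  N9 x:[112/3,47] y:[43,64] z:[70/3,106/3] -> miss, prune
  N13 x:[98/3,103/3] y:[61,66] z:[77/3,100/3] -> miss, prune

Summary -> nodes [0, 3, 5, 2, 7, 8, 11, 9, 13]; box-tests=9; leaf-entries=1; first=P12

== RESULT ==
12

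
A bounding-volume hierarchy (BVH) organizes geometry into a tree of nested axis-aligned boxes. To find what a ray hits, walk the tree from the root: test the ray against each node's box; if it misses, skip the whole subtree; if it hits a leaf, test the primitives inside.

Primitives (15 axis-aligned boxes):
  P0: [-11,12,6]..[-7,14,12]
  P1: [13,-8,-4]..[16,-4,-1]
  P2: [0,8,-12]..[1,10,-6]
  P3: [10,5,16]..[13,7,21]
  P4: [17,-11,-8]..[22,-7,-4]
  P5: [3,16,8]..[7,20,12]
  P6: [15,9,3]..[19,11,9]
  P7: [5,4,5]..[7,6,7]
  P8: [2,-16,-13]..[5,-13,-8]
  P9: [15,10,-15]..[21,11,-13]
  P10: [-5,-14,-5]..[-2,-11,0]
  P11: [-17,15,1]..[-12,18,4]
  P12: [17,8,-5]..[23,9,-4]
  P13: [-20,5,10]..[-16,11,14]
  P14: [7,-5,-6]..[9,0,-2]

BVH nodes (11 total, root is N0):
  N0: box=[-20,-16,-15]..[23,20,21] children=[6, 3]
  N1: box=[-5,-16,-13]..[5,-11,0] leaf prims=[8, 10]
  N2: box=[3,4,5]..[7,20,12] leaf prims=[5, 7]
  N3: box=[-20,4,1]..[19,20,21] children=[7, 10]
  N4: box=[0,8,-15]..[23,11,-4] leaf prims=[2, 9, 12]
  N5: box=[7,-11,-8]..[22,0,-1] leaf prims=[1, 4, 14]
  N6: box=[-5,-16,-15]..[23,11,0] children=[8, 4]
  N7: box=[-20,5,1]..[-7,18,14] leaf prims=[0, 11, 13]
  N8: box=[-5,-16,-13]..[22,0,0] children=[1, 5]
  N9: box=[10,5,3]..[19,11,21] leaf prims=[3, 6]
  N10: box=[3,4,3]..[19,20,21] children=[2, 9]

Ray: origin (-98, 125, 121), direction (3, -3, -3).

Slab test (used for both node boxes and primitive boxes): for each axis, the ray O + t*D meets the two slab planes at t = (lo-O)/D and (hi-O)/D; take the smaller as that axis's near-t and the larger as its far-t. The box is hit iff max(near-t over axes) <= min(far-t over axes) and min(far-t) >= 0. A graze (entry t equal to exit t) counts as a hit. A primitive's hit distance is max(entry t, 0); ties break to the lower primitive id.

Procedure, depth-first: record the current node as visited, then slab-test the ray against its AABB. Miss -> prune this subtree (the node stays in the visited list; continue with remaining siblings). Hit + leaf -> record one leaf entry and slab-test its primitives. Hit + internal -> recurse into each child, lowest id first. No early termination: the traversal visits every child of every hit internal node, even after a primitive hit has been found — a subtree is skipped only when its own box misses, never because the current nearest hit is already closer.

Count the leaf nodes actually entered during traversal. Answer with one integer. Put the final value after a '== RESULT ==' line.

Traverse from the root:
N0 x:[26,121/3] y:[35,47] z:[100/3,136/3] -> hit [35,121/3], descend [3, 6]
  N3 x:[26,39] y:[35,121/3] z:[100/3,40] -> hit [35,39], descend [7, 10]
    N7 x:[26,91/3] y:[107/3,40] z:[107/3,40] -> miss, prune
    N10 x:[101/3,39] y:[35,121/3] z:[100/3,118/3] -> hit [35,39], descend [2, 9]
      N2 x:[101/3,35] y:[35,121/3] z:[109/3,116/3] -> miss, prune
      N9 x:[36,39] y:[38,40] z:[100/3,118/3] -> hit [38,39] leaf, test {P3(miss), P6@t=38}
  N6 x:[31,121/3] y:[38,47] z:[121/3,136/3] -> hit [121/3,121/3], descend [4, 8]
    N4 x:[98/3,121/3] y:[38,39] z:[125/3,136/3] -> miss, prune
    N8 x:[31,40] y:[125/3,47] z:[121/3,134/3] -> miss, prune

Visited [0, 3, 7, 10, 2, 9, 6, 4, 8]. Tests: 9 box, 1 leaf. Nearest: P6.

== RESULT ==
1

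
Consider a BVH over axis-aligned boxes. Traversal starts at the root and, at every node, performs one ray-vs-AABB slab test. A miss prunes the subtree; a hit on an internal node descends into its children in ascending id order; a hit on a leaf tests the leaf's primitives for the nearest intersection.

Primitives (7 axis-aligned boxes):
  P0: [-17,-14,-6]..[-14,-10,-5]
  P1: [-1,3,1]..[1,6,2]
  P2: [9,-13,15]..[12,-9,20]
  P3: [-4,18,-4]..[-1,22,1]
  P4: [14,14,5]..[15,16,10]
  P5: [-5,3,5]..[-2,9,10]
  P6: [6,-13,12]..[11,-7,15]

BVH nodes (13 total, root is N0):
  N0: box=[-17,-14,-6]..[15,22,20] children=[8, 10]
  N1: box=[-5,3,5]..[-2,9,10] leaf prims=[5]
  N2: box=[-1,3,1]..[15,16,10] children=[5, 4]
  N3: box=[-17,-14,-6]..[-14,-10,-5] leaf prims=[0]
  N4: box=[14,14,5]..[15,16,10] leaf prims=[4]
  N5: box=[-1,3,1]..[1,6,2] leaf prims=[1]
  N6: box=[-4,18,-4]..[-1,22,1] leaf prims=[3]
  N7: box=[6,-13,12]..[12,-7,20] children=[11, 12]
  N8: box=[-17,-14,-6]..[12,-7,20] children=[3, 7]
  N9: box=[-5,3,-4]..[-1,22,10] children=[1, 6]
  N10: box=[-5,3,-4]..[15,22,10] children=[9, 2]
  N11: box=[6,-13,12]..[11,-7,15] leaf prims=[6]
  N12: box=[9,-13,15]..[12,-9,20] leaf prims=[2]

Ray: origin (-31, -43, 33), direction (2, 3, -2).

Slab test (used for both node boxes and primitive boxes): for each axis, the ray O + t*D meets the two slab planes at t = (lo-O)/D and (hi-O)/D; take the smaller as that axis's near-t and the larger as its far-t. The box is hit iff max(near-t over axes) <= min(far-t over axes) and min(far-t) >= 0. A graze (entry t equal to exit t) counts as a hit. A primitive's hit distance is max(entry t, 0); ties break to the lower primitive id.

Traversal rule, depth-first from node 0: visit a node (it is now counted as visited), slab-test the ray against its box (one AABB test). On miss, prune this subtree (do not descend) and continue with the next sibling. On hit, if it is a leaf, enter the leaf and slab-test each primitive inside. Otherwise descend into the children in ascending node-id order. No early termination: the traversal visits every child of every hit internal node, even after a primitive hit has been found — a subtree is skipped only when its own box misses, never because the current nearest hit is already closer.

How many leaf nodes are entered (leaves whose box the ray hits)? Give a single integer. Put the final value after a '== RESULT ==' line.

Traverse from the root:
N0 x:[7,23] y:[29/3,65/3] z:[13/2,39/2] -> hit [29/3,39/2], descend [8, 10]
  N8 x:[7,43/2] y:[29/3,12] z:[13/2,39/2] -> hit [29/3,12], descend [3, 7]
    N3 x:[7,17/2] y:[29/3,11] z:[19,39/2] -> miss, prune
    N7 x:[37/2,43/2] y:[10,12] z:[13/2,21/2] -> miss, prune
  N10 x:[13,23] y:[46/3,65/3] z:[23/2,37/2] -> hit [46/3,37/2], descend [2, 9]
    N2 x:[15,23] y:[46/3,59/3] z:[23/2,16] -> hit [46/3,16], descend [4, 5]
      N4 x:[45/2,23] y:[19,59/3] z:[23/2,14] -> miss, prune
      N5 x:[15,16] y:[46/3,49/3] z:[31/2,16] -> hit [31/2,16] leaf, test {P1@t=31/2}
    N9 x:[13,15] y:[46/3,65/3] z:[23/2,37/2] -> miss, prune

9 AABB tests over nodes [0, 8, 3, 7, 10, 2, 4, 5, 9]; 1 leaf entered; closest P1.

== RESULT ==
1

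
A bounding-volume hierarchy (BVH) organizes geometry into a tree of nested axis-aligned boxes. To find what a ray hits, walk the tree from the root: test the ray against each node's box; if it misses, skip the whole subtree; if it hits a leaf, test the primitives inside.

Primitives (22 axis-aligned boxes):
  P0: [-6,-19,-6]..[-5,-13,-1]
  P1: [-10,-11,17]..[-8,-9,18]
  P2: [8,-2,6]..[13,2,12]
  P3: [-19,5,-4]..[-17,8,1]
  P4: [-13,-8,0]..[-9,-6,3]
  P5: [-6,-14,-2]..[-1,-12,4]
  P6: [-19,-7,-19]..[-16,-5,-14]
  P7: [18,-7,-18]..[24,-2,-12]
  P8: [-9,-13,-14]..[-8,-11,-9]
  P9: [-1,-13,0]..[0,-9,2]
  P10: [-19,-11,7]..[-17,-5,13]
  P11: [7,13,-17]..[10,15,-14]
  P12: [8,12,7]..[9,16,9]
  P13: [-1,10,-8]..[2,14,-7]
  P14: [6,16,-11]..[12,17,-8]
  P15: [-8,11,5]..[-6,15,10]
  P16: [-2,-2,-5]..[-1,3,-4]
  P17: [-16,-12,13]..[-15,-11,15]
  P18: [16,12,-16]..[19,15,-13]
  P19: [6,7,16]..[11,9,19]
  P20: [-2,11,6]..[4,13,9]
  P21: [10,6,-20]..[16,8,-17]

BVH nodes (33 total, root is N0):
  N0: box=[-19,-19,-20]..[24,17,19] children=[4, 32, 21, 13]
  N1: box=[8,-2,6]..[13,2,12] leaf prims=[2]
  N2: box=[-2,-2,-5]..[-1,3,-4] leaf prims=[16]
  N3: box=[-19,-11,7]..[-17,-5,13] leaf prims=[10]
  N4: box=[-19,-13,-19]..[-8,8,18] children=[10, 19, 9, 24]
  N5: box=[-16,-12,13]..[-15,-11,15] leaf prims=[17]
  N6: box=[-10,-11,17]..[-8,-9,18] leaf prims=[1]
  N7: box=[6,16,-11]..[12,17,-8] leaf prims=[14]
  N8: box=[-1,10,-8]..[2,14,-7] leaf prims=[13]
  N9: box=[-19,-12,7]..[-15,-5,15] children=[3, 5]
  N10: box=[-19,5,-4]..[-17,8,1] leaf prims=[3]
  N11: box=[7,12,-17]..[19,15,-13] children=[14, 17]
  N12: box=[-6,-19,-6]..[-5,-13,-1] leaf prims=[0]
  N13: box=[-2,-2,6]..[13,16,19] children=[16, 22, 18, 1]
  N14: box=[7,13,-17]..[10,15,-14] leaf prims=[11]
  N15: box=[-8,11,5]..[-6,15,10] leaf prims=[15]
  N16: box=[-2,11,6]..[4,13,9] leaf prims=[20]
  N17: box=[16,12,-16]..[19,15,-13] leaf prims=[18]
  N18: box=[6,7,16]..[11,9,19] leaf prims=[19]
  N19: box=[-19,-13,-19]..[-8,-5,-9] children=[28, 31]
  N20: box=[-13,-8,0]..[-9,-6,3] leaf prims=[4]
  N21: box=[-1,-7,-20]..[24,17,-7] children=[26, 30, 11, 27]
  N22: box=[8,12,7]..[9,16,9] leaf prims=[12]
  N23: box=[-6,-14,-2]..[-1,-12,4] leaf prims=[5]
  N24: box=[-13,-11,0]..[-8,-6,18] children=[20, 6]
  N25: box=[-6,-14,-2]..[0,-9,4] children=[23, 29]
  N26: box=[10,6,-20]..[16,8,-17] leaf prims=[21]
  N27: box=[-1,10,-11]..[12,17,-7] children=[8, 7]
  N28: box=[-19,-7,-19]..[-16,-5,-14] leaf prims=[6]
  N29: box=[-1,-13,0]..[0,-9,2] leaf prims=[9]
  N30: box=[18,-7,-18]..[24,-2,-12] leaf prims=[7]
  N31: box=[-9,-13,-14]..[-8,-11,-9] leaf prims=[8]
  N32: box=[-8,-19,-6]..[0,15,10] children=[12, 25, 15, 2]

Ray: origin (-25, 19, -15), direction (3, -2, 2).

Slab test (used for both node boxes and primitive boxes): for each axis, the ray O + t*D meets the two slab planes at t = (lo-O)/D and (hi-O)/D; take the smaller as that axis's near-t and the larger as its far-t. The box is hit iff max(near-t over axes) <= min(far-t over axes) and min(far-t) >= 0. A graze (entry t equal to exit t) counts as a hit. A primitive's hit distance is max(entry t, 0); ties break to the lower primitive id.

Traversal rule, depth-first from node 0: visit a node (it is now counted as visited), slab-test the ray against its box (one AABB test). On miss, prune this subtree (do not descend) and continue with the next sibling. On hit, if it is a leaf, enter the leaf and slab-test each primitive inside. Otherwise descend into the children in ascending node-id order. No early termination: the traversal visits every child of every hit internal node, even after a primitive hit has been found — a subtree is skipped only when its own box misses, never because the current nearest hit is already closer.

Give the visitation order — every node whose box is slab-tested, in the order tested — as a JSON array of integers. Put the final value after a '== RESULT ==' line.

Traverse from the root:
N0 x:[2,49/3] y:[1,19] z:[-5/2,17] -> hit [2,49/3], descend [4, 13, 21, 32]
  N4 x:[2,17/3] y:[11/2,16] z:[-2,33/2] -> hit [11/2,17/3], descend [9, 10, 19, 24]
    N9 x:[2,10/3] y:[12,31/2] z:[11,15] -> miss, prune
    N10 x:[2,8/3] y:[11/2,7] z:[11/2,8] -> miss, prune
    N19 x:[2,17/3] y:[12,16] z:[-2,3] -> miss, prune
    N24 x:[4,17/3] y:[25/2,15] z:[15/2,33/2] -> miss, prune
  N13 x:[23/3,38/3] y:[3/2,21/2] z:[21/2,17] -> hit [21/2,21/2], descend [1, 16, 18, 22]
    N1 x:[11,38/3] y:[17/2,21/2] z:[21/2,27/2] -> miss, prune
    N16 x:[23/3,29/3] y:[3,4] z:[21/2,12] -> miss, prune
    N18 x:[31/3,12] y:[5,6] z:[31/2,17] -> miss, prune
    N22 x:[11,34/3] y:[3/2,7/2] z:[11,12] -> miss, prune
  N21 x:[8,49/3] y:[1,13] z:[-5/2,4] -> miss, prune
  N32 x:[17/3,25/3] y:[2,19] z:[9/2,25/2] -> hit [17/3,25/3], descend [2, 12, 15, 25]
    N2 x:[23/3,8] y:[8,21/2] z:[5,11/2] -> miss, prune
    N12 x:[19/3,20/3] y:[16,19] z:[9/2,7] -> miss, prune
    N15 x:[17/3,19/3] y:[2,4] z:[10,25/2] -> miss, prune
    N25 x:[19/3,25/3] y:[14,33/2] z:[13/2,19/2] -> miss, prune

Summary -> nodes [0, 4, 9, 10, 19, 24, 13, 1, 16, 18, 22, 21, 32, 2, 12, 15, 25]; box-tests=17; leaf-entries=0; first=miss

== RESULT ==
[0, 4, 9, 10, 19, 24, 13, 1, 16, 18, 22, 21, 32, 2, 12, 15, 25]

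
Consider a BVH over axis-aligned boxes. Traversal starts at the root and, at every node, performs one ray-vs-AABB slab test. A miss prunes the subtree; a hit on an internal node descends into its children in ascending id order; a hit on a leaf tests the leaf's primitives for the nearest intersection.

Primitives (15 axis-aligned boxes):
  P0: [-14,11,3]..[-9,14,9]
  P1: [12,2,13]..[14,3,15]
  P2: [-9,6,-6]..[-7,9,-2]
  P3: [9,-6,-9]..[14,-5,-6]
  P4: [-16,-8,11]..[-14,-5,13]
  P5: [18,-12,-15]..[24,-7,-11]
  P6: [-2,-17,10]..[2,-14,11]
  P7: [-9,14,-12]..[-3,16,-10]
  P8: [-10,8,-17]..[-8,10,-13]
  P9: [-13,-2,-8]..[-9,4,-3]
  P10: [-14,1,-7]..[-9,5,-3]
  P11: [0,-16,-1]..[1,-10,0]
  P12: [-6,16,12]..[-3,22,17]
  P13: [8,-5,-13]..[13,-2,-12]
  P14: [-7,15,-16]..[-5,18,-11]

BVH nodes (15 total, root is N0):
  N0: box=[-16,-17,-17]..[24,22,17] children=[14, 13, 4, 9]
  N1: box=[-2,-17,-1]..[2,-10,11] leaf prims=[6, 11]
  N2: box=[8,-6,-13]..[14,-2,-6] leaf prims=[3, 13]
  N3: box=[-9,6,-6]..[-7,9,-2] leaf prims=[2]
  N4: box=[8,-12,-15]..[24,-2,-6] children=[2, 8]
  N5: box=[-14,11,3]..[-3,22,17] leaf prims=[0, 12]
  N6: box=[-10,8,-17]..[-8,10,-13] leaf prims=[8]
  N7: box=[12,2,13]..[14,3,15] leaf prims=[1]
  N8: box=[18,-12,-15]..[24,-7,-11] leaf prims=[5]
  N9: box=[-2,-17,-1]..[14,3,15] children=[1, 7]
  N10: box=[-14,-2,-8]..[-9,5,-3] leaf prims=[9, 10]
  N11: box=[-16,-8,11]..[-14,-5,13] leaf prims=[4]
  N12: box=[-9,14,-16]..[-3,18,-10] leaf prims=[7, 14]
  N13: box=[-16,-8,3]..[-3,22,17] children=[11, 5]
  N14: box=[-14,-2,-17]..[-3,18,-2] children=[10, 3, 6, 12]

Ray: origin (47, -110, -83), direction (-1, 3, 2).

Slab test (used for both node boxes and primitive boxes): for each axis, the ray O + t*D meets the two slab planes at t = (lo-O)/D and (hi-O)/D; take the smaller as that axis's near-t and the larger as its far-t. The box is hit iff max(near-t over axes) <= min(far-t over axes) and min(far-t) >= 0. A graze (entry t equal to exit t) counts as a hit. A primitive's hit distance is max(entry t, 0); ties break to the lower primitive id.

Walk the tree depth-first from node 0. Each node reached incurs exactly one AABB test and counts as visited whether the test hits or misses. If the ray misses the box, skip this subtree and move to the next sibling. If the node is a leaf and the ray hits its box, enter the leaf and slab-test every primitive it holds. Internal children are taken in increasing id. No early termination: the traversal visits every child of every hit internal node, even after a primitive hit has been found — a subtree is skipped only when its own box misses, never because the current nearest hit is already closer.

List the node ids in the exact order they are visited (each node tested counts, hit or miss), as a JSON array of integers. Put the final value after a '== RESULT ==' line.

Walk:
N0 x:[23,63] y:[31,44] z:[33,50] -> hit [33,44], descend [4, 9, 13, 14]
  N4 x:[23,39] y:[98/3,36] z:[34,77/2] -> hit [34,36], descend [2, 8]
    N2 x:[33,39] y:[104/3,36] z:[35,77/2] -> hit [35,36] leaf, test {P3(miss), P13@t=35}
    N8 x:[23,29] y:[98/3,103/3] z:[34,36] -> miss, prune
  N9 x:[33,49] y:[31,113/3] z:[41,49] -> miss, prune
  N13 x:[50,63] y:[34,44] z:[43,50] -> miss, prune
  N14 x:[50,61] y:[36,128/3] z:[33,81/2] -> miss, prune

Visited [0, 4, 2, 8, 9, 13, 14]. Tests: 7 box, 1 leaf. Nearest: P13.

== RESULT ==
[0, 4, 2, 8, 9, 13, 14]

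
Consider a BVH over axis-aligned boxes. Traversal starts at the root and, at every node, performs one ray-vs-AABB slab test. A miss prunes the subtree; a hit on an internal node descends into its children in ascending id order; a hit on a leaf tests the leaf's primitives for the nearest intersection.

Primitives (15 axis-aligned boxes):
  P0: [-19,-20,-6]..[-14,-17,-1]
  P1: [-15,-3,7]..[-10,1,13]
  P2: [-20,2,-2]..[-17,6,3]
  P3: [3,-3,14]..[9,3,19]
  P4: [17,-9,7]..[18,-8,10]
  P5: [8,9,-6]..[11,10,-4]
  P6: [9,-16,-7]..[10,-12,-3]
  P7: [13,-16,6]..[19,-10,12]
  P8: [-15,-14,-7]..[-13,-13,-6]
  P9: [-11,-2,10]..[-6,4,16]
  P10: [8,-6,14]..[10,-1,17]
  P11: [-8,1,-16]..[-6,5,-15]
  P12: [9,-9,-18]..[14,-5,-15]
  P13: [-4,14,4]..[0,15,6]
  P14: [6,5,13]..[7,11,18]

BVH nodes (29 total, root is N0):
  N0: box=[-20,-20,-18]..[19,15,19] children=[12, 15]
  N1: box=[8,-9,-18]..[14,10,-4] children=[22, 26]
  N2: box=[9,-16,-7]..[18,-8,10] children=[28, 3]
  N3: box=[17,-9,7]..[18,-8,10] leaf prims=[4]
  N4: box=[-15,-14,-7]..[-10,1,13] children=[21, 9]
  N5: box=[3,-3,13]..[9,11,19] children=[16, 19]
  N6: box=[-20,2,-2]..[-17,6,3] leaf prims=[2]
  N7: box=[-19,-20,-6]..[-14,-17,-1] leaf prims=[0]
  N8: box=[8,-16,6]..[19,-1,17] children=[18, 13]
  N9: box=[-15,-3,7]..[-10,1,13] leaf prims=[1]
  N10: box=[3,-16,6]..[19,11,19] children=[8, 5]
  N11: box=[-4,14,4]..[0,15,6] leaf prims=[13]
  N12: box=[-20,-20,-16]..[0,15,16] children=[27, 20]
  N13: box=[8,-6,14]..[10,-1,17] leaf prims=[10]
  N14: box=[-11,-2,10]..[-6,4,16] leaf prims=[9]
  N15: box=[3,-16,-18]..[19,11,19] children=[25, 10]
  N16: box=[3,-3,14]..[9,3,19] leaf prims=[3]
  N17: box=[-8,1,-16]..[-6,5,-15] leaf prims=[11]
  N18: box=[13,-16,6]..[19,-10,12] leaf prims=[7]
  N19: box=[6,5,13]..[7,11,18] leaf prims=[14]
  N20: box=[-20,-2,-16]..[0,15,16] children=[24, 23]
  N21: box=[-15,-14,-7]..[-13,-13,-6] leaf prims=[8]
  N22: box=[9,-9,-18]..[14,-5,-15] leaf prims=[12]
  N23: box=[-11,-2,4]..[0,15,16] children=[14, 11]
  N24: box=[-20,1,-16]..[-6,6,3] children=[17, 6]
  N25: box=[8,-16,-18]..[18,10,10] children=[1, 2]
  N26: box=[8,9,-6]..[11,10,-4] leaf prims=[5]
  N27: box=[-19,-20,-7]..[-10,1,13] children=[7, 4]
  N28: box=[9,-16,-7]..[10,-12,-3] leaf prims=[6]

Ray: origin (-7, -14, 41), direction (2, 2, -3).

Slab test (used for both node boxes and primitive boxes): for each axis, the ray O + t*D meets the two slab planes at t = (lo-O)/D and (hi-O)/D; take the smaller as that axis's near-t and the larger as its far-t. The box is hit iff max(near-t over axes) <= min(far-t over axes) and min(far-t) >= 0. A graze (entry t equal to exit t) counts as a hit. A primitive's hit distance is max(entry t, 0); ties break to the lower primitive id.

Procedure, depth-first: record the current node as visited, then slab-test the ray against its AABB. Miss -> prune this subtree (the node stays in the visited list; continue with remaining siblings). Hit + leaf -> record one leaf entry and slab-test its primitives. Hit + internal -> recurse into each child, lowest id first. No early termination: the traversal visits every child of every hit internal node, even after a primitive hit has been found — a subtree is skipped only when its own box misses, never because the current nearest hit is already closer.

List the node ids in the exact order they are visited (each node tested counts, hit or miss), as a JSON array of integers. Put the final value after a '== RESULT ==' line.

Walk:
N0 x:[-13/2,13] y:[-3,29/2] z:[22/3,59/3] -> hit [22/3,13], descend [12, 15]
  N12 x:[-13/2,7/2] y:[-3,29/2] z:[25/3,19] -> miss, prune
  N15 x:[5,13] y:[-1,25/2] z:[22/3,59/3] -> hit [22/3,25/2], descend [10, 25]
    N10 x:[5,13] y:[-1,25/2] z:[22/3,35/3] -> hit [22/3,35/3], descend [5, 8]
      N5 x:[5,8] y:[11/2,25/2] z:[22/3,28/3] -> hit [22/3,8], descend [16, 19]
        N16 x:[5,8] y:[11/2,17/2] z:[22/3,9] -> hit [22/3,8] leaf, test {P3@t=22/3}
        N19 x:[13/2,7] y:[19/2,25/2] z:[23/3,28/3] -> miss, prune
      N8 x:[15/2,13] y:[-1,13/2] z:[8,35/3] -> miss, prune
    N25 x:[15/2,25/2] y:[-1,12] z:[31/3,59/3] -> hit [31/3,12], descend [1, 2]
      N1 x:[15/2,21/2] y:[5/2,12] z:[15,59/3] -> miss, prune
      N2 x:[8,25/2] y:[-1,3] z:[31/3,16] -> miss, prune

11 AABB tests over nodes [0, 12, 15, 10, 5, 16, 19, 8, 25, 1, 2]; 1 leaf entered; closest P3.

== RESULT ==
[0, 12, 15, 10, 5, 16, 19, 8, 25, 1, 2]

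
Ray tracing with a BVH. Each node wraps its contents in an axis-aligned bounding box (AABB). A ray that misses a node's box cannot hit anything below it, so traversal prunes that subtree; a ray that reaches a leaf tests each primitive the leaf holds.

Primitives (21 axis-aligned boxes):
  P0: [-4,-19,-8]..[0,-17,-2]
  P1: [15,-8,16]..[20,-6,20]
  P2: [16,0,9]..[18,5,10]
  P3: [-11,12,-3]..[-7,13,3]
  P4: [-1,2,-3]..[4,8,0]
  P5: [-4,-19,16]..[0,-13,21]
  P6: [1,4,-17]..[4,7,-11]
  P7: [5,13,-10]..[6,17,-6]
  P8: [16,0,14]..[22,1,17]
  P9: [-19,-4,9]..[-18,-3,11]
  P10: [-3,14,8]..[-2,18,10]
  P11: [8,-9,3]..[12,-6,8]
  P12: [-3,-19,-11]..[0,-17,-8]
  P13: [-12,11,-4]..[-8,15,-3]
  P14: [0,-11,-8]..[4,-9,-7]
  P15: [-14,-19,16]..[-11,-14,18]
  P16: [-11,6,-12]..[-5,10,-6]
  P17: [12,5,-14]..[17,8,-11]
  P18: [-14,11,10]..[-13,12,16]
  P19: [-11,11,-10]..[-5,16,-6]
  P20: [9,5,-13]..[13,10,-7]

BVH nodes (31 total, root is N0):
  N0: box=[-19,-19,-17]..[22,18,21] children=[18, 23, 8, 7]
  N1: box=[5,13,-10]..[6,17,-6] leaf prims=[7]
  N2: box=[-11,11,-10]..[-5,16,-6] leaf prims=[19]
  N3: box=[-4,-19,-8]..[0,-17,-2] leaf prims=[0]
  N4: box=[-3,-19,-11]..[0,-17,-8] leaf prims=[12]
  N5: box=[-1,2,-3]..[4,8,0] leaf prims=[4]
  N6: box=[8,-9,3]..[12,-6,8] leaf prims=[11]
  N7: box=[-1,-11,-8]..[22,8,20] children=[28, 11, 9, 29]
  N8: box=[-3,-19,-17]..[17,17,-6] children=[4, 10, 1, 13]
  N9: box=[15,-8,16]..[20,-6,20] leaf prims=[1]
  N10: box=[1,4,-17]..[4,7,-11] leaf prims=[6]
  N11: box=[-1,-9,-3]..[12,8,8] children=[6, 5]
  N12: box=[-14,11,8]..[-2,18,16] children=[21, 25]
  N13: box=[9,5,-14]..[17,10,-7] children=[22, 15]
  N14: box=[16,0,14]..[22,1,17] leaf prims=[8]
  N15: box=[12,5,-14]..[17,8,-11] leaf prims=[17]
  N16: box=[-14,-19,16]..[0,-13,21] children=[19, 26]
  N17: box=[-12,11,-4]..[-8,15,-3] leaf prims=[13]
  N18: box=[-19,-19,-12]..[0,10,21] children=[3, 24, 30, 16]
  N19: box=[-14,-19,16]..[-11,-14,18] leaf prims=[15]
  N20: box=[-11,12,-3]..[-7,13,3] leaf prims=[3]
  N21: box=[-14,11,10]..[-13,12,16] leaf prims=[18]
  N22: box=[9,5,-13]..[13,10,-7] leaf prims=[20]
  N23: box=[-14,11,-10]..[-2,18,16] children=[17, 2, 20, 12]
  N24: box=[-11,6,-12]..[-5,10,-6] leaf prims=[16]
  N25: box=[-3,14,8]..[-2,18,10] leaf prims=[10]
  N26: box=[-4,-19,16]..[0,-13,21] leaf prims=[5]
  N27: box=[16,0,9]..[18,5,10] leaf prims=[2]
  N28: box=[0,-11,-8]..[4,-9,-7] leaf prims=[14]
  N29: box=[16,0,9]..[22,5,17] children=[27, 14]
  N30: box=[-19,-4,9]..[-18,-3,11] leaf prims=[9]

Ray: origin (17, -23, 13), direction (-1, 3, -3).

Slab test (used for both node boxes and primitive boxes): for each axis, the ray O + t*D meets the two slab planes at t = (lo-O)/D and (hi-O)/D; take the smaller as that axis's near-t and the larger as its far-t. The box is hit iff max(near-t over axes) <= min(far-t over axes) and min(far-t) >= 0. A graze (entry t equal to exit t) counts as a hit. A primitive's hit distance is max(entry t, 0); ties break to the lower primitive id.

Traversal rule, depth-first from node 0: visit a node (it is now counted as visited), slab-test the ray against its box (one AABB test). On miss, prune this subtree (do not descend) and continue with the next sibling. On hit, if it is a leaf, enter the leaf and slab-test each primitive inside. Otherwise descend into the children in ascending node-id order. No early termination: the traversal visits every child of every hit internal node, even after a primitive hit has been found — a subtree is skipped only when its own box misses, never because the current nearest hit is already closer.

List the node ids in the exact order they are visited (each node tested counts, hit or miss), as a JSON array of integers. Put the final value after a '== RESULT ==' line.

Trace the traversal:
N0 x:[-5,36] y:[4/3,41/3] z:[-8/3,10] -> hit [4/3,10], descend [7, 8, 18, 23]
  N7 x:[-5,18] y:[4,31/3] z:[-7/3,7] -> hit [4,7], descend [9, 11, 28, 29]
    N9 x:[-3,2] y:[5,17/3] z:[-7/3,-1] -> miss, prune
    N11 x:[5,18] y:[14/3,31/3] z:[5/3,16/3] -> hit [5,16/3], descend [5, 6]
      N5 x:[13,18] y:[25/3,31/3] z:[13/3,16/3] -> miss, prune
      N6 x:[5,9] y:[14/3,17/3] z:[5/3,10/3] -> miss, prune
    N28 x:[13,17] y:[4,14/3] z:[20/3,7] -> miss, prune
    N29 x:[-5,1] y:[23/3,28/3] z:[-4/3,4/3] -> miss, prune
  N8 x:[0,20] y:[4/3,40/3] z:[19/3,10] -> hit [19/3,10], descend [1, 4, 10, 13]
    N1 x:[11,12] y:[12,40/3] z:[19/3,23/3] -> miss, prune
    N4 x:[17,20] y:[4/3,2] z:[7,8] -> miss, prune
    N10 x:[13,16] y:[9,10] z:[8,10] -> miss, prune
    N13 x:[0,8] y:[28/3,11] z:[20/3,9] -> miss, prune
  N18 x:[17,36] y:[4/3,11] z:[-8/3,25/3] -> miss, prune
  N23 x:[19,31] y:[34/3,41/3] z:[-1,23/3] -> miss, prune

15 AABB tests over nodes [0, 7, 9, 11, 5, 6, 28, 29, 8, 1, 4, 10, 13, 18, 23]; 0 leaves entered; closest miss.

== RESULT ==
[0, 7, 9, 11, 5, 6, 28, 29, 8, 1, 4, 10, 13, 18, 23]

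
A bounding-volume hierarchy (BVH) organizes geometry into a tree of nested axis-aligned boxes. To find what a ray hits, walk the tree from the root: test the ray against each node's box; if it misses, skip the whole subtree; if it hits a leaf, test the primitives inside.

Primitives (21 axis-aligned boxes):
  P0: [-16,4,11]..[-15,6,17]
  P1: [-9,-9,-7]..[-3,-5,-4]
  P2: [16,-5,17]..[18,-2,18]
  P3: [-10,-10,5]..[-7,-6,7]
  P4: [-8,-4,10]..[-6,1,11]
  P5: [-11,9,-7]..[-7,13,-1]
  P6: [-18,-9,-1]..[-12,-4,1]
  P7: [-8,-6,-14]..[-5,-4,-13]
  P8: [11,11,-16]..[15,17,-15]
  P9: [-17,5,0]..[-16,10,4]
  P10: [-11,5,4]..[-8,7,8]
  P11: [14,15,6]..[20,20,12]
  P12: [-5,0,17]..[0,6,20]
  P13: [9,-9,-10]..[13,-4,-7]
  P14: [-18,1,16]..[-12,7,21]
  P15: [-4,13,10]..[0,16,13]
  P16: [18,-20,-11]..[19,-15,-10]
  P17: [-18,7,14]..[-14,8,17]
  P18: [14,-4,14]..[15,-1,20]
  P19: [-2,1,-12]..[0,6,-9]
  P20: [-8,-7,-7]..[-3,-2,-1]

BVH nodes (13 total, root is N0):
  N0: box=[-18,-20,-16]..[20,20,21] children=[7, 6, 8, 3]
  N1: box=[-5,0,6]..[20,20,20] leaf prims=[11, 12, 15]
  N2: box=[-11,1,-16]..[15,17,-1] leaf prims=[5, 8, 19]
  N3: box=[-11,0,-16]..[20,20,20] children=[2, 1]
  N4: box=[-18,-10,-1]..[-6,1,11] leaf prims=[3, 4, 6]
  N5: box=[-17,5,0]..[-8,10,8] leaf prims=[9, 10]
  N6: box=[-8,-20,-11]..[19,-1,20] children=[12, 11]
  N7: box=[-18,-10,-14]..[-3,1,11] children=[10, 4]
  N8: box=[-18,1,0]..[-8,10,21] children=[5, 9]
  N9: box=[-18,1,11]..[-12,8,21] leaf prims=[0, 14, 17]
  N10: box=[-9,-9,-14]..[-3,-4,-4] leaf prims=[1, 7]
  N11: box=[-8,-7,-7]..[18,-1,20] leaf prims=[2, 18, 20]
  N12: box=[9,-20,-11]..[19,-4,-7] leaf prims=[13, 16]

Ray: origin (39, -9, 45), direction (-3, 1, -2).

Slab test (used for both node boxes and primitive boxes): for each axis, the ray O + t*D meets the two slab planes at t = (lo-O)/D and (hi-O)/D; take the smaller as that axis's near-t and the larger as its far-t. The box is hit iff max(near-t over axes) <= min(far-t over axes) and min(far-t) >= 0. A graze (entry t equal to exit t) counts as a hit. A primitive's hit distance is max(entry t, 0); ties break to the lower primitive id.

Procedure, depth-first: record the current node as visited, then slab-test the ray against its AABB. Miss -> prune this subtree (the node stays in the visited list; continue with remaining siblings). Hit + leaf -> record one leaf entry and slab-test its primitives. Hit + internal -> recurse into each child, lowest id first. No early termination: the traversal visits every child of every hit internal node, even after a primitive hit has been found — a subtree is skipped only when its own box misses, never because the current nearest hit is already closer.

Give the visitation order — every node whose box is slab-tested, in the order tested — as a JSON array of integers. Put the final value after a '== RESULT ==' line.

Trace the traversal:
N0 x:[19/3,19] y:[-11,29] z:[12,61/2] -> hit [12,19], descend [3, 6, 7, 8]
  N3 x:[19/3,50/3] y:[9,29] z:[25/2,61/2] -> hit [25/2,50/3], descend [1, 2]
    N1 x:[19/3,44/3] y:[9,29] z:[25/2,39/2] -> hit [25/2,44/3] leaf, test {P11(miss), P12@t=13, P15(miss)}
    N2 x:[8,50/3] y:[10,26] z:[23,61/2] -> miss, prune
  N6 x:[20/3,47/3] y:[-11,8] z:[25/2,28] -> miss, prune
  N7 x:[14,19] y:[-1,10] z:[17,59/2] -> miss, prune
  N8 x:[47/3,19] y:[10,19] z:[12,45/2] -> hit [47/3,19], descend [5, 9]
    N5 x:[47/3,56/3] y:[14,19] z:[37/2,45/2] -> hit [37/2,56/3] leaf, test {P9(miss), P10(miss)}
    N9 x:[17,19] y:[10,17] z:[12,17] -> hit [17,17] leaf, test {P0(miss), P14(miss), P17(miss)}

order=[0, 3, 1, 2, 6, 7, 8, 5, 9]  |boxes|=9  |leaves|=3  hit=P12

== RESULT ==
[0, 3, 1, 2, 6, 7, 8, 5, 9]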